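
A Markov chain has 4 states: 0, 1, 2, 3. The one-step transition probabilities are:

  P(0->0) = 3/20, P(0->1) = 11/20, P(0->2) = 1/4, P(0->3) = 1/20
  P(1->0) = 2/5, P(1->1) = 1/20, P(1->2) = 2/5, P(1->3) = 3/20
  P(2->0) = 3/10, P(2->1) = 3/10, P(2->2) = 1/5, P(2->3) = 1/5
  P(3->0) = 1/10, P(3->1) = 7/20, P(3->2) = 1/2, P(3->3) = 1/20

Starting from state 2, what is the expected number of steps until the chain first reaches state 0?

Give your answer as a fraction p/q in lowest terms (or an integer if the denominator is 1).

Let h_i = expected steps to first reach 0 from state i.
Boundary: h_0 = 0.
First-step equations for the other states:
  h_1 = 1 + 2/5*h_0 + 1/20*h_1 + 2/5*h_2 + 3/20*h_3
  h_2 = 1 + 3/10*h_0 + 3/10*h_1 + 1/5*h_2 + 1/5*h_3
  h_3 = 1 + 1/10*h_0 + 7/20*h_1 + 1/2*h_2 + 1/20*h_3

Substituting h_0 = 0 and rearranging gives the linear system (I - Q) h = 1:
  [19/20, -2/5, -3/20] . (h_1, h_2, h_3) = 1
  [-3/10, 4/5, -1/5] . (h_1, h_2, h_3) = 1
  [-7/20, -1/2, 19/20] . (h_1, h_2, h_3) = 1

Solving yields:
  h_1 = 2630/841
  h_2 = 2880/841
  h_3 = 3370/841

Starting state is 2, so the expected hitting time is h_2 = 2880/841.

Answer: 2880/841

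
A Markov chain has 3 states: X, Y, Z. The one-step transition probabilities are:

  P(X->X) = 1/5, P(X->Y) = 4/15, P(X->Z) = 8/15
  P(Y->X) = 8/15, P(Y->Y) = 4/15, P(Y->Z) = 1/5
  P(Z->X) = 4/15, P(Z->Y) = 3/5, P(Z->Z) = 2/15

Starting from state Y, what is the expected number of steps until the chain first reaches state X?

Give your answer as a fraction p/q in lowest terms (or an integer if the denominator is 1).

Answer: 60/29

Derivation:
Let h_i = expected steps to first reach X from state i.
Boundary: h_X = 0.
First-step equations for the other states:
  h_Y = 1 + 8/15*h_X + 4/15*h_Y + 1/5*h_Z
  h_Z = 1 + 4/15*h_X + 3/5*h_Y + 2/15*h_Z

Substituting h_X = 0 and rearranging gives the linear system (I - Q) h = 1:
  [11/15, -1/5] . (h_Y, h_Z) = 1
  [-3/5, 13/15] . (h_Y, h_Z) = 1

Solving yields:
  h_Y = 60/29
  h_Z = 75/29

Starting state is Y, so the expected hitting time is h_Y = 60/29.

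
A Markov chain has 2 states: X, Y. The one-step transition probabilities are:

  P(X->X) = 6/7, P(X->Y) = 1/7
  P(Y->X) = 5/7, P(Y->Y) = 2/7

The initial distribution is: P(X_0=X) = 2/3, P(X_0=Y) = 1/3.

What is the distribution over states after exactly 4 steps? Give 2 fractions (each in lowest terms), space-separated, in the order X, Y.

Propagating the distribution step by step (d_{t+1} = d_t * P):
d_0 = (X=2/3, Y=1/3)
  d_1[X] = 2/3*6/7 + 1/3*5/7 = 17/21
  d_1[Y] = 2/3*1/7 + 1/3*2/7 = 4/21
d_1 = (X=17/21, Y=4/21)
  d_2[X] = 17/21*6/7 + 4/21*5/7 = 122/147
  d_2[Y] = 17/21*1/7 + 4/21*2/7 = 25/147
d_2 = (X=122/147, Y=25/147)
  d_3[X] = 122/147*6/7 + 25/147*5/7 = 857/1029
  d_3[Y] = 122/147*1/7 + 25/147*2/7 = 172/1029
d_3 = (X=857/1029, Y=172/1029)
  d_4[X] = 857/1029*6/7 + 172/1029*5/7 = 6002/7203
  d_4[Y] = 857/1029*1/7 + 172/1029*2/7 = 1201/7203
d_4 = (X=6002/7203, Y=1201/7203)

Answer: 6002/7203 1201/7203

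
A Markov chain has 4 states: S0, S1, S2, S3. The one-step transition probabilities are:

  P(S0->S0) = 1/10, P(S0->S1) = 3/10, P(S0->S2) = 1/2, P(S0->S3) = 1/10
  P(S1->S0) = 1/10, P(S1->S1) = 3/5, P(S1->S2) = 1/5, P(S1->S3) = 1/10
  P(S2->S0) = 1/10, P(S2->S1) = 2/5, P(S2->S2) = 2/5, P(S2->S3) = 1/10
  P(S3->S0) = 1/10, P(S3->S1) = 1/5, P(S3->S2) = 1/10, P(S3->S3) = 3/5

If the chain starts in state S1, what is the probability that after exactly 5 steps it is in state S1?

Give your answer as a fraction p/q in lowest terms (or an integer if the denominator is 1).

Computing P^5 by repeated multiplication:
P^1 =
  S0: [1/10, 3/10, 1/2, 1/10]
  S1: [1/10, 3/5, 1/5, 1/10]
  S2: [1/10, 2/5, 2/5, 1/10]
  S3: [1/10, 1/5, 1/10, 3/5]
P^2 =
  S0: [1/10, 43/100, 8/25, 3/20]
  S1: [1/10, 49/100, 13/50, 3/20]
  S2: [1/10, 9/20, 3/10, 3/20]
  S3: [1/10, 31/100, 19/100, 2/5]
P^3 =
  S0: [1/10, 223/500, 279/1000, 7/40]
  S1: [1/10, 229/500, 267/1000, 7/40]
  S2: [1/10, 9/20, 11/40, 7/40]
  S3: [1/10, 93/250, 57/250, 3/10]
P^4 =
  S0: [1/10, 2221/5000, 2683/10000, 3/16]
  S1: [1/10, 2233/5000, 2659/10000, 3/16]
  S2: [1/10, 89/200, 107/400, 3/16]
  S3: [1/10, 1011/2500, 307/1250, 1/4]
P^5 =
  S0: [1/10, 22067/50000, 26491/100000, 31/160]
  S1: [1/10, 22091/50000, 26443/100000, 31/160]
  S2: [1/10, 883/2000, 1059/4000, 31/160]
  S3: [1/10, 5261/12500, 6353/25000, 9/40]

(P^5)[S1 -> S1] = 22091/50000

Answer: 22091/50000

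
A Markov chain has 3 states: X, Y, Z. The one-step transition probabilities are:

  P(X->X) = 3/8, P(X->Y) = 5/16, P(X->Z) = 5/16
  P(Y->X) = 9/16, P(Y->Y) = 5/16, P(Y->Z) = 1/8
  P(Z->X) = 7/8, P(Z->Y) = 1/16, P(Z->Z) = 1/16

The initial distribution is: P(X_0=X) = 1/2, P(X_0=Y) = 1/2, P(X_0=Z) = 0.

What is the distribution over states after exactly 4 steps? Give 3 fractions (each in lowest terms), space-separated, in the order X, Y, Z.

Answer: 8707/16384 2121/8192 3435/16384

Derivation:
Propagating the distribution step by step (d_{t+1} = d_t * P):
d_0 = (X=1/2, Y=1/2, Z=0)
  d_1[X] = 1/2*3/8 + 1/2*9/16 + 0*7/8 = 15/32
  d_1[Y] = 1/2*5/16 + 1/2*5/16 + 0*1/16 = 5/16
  d_1[Z] = 1/2*5/16 + 1/2*1/8 + 0*1/16 = 7/32
d_1 = (X=15/32, Y=5/16, Z=7/32)
  d_2[X] = 15/32*3/8 + 5/16*9/16 + 7/32*7/8 = 139/256
  d_2[Y] = 15/32*5/16 + 5/16*5/16 + 7/32*1/16 = 33/128
  d_2[Z] = 15/32*5/16 + 5/16*1/8 + 7/32*1/16 = 51/256
d_2 = (X=139/256, Y=33/128, Z=51/256)
  d_3[X] = 139/256*3/8 + 33/128*9/16 + 51/256*7/8 = 1071/2048
  d_3[Y] = 139/256*5/16 + 33/128*5/16 + 51/256*1/16 = 269/1024
  d_3[Z] = 139/256*5/16 + 33/128*1/8 + 51/256*1/16 = 439/2048
d_3 = (X=1071/2048, Y=269/1024, Z=439/2048)
  d_4[X] = 1071/2048*3/8 + 269/1024*9/16 + 439/2048*7/8 = 8707/16384
  d_4[Y] = 1071/2048*5/16 + 269/1024*5/16 + 439/2048*1/16 = 2121/8192
  d_4[Z] = 1071/2048*5/16 + 269/1024*1/8 + 439/2048*1/16 = 3435/16384
d_4 = (X=8707/16384, Y=2121/8192, Z=3435/16384)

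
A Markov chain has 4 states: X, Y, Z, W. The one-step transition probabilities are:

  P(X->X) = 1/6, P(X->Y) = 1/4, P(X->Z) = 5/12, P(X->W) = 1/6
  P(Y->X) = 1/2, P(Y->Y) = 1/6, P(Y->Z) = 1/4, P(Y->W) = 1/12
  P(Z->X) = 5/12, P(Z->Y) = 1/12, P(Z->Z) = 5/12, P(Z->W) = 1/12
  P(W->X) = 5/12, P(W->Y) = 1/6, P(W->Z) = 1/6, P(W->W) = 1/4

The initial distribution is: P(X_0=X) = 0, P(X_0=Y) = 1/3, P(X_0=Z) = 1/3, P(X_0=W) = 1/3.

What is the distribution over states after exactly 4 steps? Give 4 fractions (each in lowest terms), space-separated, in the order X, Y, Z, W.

Propagating the distribution step by step (d_{t+1} = d_t * P):
d_0 = (X=0, Y=1/3, Z=1/3, W=1/3)
  d_1[X] = 0*1/6 + 1/3*1/2 + 1/3*5/12 + 1/3*5/12 = 4/9
  d_1[Y] = 0*1/4 + 1/3*1/6 + 1/3*1/12 + 1/3*1/6 = 5/36
  d_1[Z] = 0*5/12 + 1/3*1/4 + 1/3*5/12 + 1/3*1/6 = 5/18
  d_1[W] = 0*1/6 + 1/3*1/12 + 1/3*1/12 + 1/3*1/4 = 5/36
d_1 = (X=4/9, Y=5/36, Z=5/18, W=5/36)
  d_2[X] = 4/9*1/6 + 5/36*1/2 + 5/18*5/12 + 5/36*5/12 = 137/432
  d_2[Y] = 4/9*1/4 + 5/36*1/6 + 5/18*1/12 + 5/36*1/6 = 13/72
  d_2[Z] = 4/9*5/12 + 5/36*1/4 + 5/18*5/12 + 5/36*1/6 = 155/432
  d_2[W] = 4/9*1/6 + 5/36*1/12 + 5/18*1/12 + 5/36*1/4 = 31/216
d_2 = (X=137/432, Y=13/72, Z=155/432, W=31/216)
  d_3[X] = 137/432*1/6 + 13/72*1/2 + 155/432*5/12 + 31/216*5/12 = 203/576
  d_3[Y] = 137/432*1/4 + 13/72*1/6 + 155/432*1/12 + 31/216*1/6 = 47/288
  d_3[Z] = 137/432*5/12 + 13/72*1/4 + 155/432*5/12 + 31/216*1/6 = 101/288
  d_3[W] = 137/432*1/6 + 13/72*1/12 + 155/432*1/12 + 31/216*1/4 = 77/576
d_3 = (X=203/576, Y=47/288, Z=101/288, W=77/576)
  d_4[X] = 203/576*1/6 + 47/288*1/2 + 101/288*5/12 + 77/576*5/12 = 2365/6912
  d_4[Y] = 203/576*1/4 + 47/288*1/6 + 101/288*1/12 + 77/576*1/6 = 1153/6912
  d_4[Z] = 203/576*5/12 + 47/288*1/4 + 101/288*5/12 + 77/576*1/6 = 2461/6912
  d_4[W] = 203/576*1/6 + 47/288*1/12 + 101/288*1/12 + 77/576*1/4 = 311/2304
d_4 = (X=2365/6912, Y=1153/6912, Z=2461/6912, W=311/2304)

Answer: 2365/6912 1153/6912 2461/6912 311/2304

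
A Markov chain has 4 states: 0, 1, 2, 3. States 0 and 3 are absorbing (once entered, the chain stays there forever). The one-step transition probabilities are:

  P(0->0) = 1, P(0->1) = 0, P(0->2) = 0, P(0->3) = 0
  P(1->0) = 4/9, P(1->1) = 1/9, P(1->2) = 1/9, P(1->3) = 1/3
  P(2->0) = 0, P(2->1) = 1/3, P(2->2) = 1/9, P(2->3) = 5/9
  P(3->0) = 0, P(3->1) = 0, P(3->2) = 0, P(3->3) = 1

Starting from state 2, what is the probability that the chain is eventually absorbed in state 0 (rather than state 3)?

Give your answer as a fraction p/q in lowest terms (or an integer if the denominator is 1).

Let a_i = P(absorbed in 0 | start in state i).
Boundary conditions: a_0 = 1, a_3 = 0.
For each transient state i, a_i = sum_j P(i->j) * a_j:
  a_1 = 4/9*a_0 + 1/9*a_1 + 1/9*a_2 + 1/3*a_3
  a_2 = 0*a_0 + 1/3*a_1 + 1/9*a_2 + 5/9*a_3

Substituting a_0 = 1 and a_3 = 0, rearrange to (I - Q) a = r where r[i] = P(i -> 0):
  [8/9, -1/9] . (a_1, a_2) = 4/9
  [-1/3, 8/9] . (a_1, a_2) = 0

Solving yields:
  a_1 = 32/61
  a_2 = 12/61

Starting state is 2, so the absorption probability is a_2 = 12/61.

Answer: 12/61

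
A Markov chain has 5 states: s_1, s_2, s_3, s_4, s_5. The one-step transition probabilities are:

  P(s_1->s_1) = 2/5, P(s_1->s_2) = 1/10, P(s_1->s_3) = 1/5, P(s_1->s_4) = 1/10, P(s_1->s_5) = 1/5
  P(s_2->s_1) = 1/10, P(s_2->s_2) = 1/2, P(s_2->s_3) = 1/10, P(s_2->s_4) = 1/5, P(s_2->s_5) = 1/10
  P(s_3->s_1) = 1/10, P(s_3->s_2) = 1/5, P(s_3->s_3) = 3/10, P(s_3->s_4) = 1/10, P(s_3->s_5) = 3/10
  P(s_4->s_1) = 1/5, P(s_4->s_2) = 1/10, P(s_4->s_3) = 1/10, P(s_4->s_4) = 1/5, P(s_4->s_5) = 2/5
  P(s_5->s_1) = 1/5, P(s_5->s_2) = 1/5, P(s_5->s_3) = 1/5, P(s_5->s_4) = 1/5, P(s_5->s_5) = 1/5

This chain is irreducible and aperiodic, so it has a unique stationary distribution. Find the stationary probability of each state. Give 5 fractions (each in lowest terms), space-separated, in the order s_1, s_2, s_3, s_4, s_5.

The stationary distribution satisfies pi = pi * P, i.e.:
  pi_s_1 = 2/5*pi_s_1 + 1/10*pi_s_2 + 1/10*pi_s_3 + 1/5*pi_s_4 + 1/5*pi_s_5
  pi_s_2 = 1/10*pi_s_1 + 1/2*pi_s_2 + 1/5*pi_s_3 + 1/10*pi_s_4 + 1/5*pi_s_5
  pi_s_3 = 1/5*pi_s_1 + 1/10*pi_s_2 + 3/10*pi_s_3 + 1/10*pi_s_4 + 1/5*pi_s_5
  pi_s_4 = 1/10*pi_s_1 + 1/5*pi_s_2 + 1/10*pi_s_3 + 1/5*pi_s_4 + 1/5*pi_s_5
  pi_s_5 = 1/5*pi_s_1 + 1/10*pi_s_2 + 3/10*pi_s_3 + 2/5*pi_s_4 + 1/5*pi_s_5
with normalization: pi_s_1 + pi_s_2 + pi_s_3 + pi_s_4 + pi_s_5 = 1.

Using the first 4 balance equations plus normalization, the linear system A*pi = b is:
  [-3/5, 1/10, 1/10, 1/5, 1/5] . pi = 0
  [1/10, -1/2, 1/5, 1/10, 1/5] . pi = 0
  [1/5, 1/10, -7/10, 1/10, 1/5] . pi = 0
  [1/10, 1/5, 1/10, -4/5, 1/5] . pi = 0
  [1, 1, 1, 1, 1] . pi = 1

Solving yields:
  pi_s_1 = 489/2464
  pi_s_2 = 577/2464
  pi_s_3 = 439/2464
  pi_s_4 = 25/154
  pi_s_5 = 559/2464

Verification (pi * P):
  489/2464*2/5 + 577/2464*1/10 + 439/2464*1/10 + 25/154*1/5 + 559/2464*1/5 = 489/2464 = pi_s_1  (ok)
  489/2464*1/10 + 577/2464*1/2 + 439/2464*1/5 + 25/154*1/10 + 559/2464*1/5 = 577/2464 = pi_s_2  (ok)
  489/2464*1/5 + 577/2464*1/10 + 439/2464*3/10 + 25/154*1/10 + 559/2464*1/5 = 439/2464 = pi_s_3  (ok)
  489/2464*1/10 + 577/2464*1/5 + 439/2464*1/10 + 25/154*1/5 + 559/2464*1/5 = 25/154 = pi_s_4  (ok)
  489/2464*1/5 + 577/2464*1/10 + 439/2464*3/10 + 25/154*2/5 + 559/2464*1/5 = 559/2464 = pi_s_5  (ok)

Answer: 489/2464 577/2464 439/2464 25/154 559/2464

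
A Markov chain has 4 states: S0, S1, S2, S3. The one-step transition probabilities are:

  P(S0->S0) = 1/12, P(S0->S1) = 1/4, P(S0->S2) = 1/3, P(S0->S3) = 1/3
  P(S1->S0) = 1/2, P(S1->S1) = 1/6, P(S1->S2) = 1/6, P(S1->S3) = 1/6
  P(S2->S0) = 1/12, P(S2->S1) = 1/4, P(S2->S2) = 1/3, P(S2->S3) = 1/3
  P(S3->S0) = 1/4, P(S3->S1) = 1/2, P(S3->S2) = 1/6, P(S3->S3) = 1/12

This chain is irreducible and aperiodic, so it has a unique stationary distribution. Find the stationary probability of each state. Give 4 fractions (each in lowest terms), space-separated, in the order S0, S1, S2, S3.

The stationary distribution satisfies pi = pi * P, i.e.:
  pi_S0 = 1/12*pi_S0 + 1/2*pi_S1 + 1/12*pi_S2 + 1/4*pi_S3
  pi_S1 = 1/4*pi_S0 + 1/6*pi_S1 + 1/4*pi_S2 + 1/2*pi_S3
  pi_S2 = 1/3*pi_S0 + 1/6*pi_S1 + 1/3*pi_S2 + 1/6*pi_S3
  pi_S3 = 1/3*pi_S0 + 1/6*pi_S1 + 1/3*pi_S2 + 1/12*pi_S3
with normalization: pi_S0 + pi_S1 + pi_S2 + pi_S3 = 1.

Using the first 3 balance equations plus normalization, the linear system A*pi = b is:
  [-11/12, 1/2, 1/12, 1/4] . pi = 0
  [1/4, -5/6, 1/4, 1/2] . pi = 0
  [1/3, 1/6, -2/3, 1/6] . pi = 0
  [1, 1, 1, 1] . pi = 1

Solving yields:
  pi_S0 = 289/1206
  pi_S1 = 19/67
  pi_S2 = 299/1206
  pi_S3 = 46/201

Verification (pi * P):
  289/1206*1/12 + 19/67*1/2 + 299/1206*1/12 + 46/201*1/4 = 289/1206 = pi_S0  (ok)
  289/1206*1/4 + 19/67*1/6 + 299/1206*1/4 + 46/201*1/2 = 19/67 = pi_S1  (ok)
  289/1206*1/3 + 19/67*1/6 + 299/1206*1/3 + 46/201*1/6 = 299/1206 = pi_S2  (ok)
  289/1206*1/3 + 19/67*1/6 + 299/1206*1/3 + 46/201*1/12 = 46/201 = pi_S3  (ok)

Answer: 289/1206 19/67 299/1206 46/201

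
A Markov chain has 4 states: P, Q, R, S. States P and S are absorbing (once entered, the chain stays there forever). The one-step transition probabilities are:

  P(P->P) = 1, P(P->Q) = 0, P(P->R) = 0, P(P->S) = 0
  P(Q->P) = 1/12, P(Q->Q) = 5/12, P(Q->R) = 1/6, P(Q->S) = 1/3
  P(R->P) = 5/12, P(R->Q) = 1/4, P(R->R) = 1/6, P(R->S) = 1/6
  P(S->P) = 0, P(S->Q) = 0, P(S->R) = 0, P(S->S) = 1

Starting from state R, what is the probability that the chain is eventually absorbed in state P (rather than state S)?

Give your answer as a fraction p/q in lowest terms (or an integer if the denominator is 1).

Answer: 19/32

Derivation:
Let a_i = P(absorbed in P | start in state i).
Boundary conditions: a_P = 1, a_S = 0.
For each transient state i, a_i = sum_j P(i->j) * a_j:
  a_Q = 1/12*a_P + 5/12*a_Q + 1/6*a_R + 1/3*a_S
  a_R = 5/12*a_P + 1/4*a_Q + 1/6*a_R + 1/6*a_S

Substituting a_P = 1 and a_S = 0, rearrange to (I - Q) a = r where r[i] = P(i -> P):
  [7/12, -1/6] . (a_Q, a_R) = 1/12
  [-1/4, 5/6] . (a_Q, a_R) = 5/12

Solving yields:
  a_Q = 5/16
  a_R = 19/32

Starting state is R, so the absorption probability is a_R = 19/32.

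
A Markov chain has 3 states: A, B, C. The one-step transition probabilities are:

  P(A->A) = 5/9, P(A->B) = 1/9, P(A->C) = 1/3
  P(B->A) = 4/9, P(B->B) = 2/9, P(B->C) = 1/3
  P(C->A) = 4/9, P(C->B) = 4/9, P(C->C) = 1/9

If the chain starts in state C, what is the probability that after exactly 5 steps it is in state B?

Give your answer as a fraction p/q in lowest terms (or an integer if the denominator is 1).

Answer: 13444/59049

Derivation:
Computing P^5 by repeated multiplication:
P^1 =
  A: [5/9, 1/9, 1/3]
  B: [4/9, 2/9, 1/3]
  C: [4/9, 4/9, 1/9]
P^2 =
  A: [41/81, 19/81, 7/27]
  B: [40/81, 20/81, 7/27]
  C: [40/81, 16/81, 25/81]
P^3 =
  A: [365/729, 163/729, 67/243]
  B: [364/729, 164/729, 67/243]
  C: [364/729, 172/729, 193/729]
P^4 =
  A: [3281/6561, 1495/6561, 595/2187]
  B: [3280/6561, 1496/6561, 595/2187]
  C: [3280/6561, 1480/6561, 1801/6561]
P^5 =
  A: [29525/59049, 13411/59049, 5371/19683]
  B: [29524/59049, 13412/59049, 5371/19683]
  C: [29524/59049, 13444/59049, 16081/59049]

(P^5)[C -> B] = 13444/59049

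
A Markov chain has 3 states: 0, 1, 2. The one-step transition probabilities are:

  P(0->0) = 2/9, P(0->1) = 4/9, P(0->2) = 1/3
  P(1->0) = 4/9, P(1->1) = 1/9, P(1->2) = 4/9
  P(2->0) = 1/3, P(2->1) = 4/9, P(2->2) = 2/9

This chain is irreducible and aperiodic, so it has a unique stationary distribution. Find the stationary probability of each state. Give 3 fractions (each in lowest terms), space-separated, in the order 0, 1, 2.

Answer: 1/3 1/3 1/3

Derivation:
The stationary distribution satisfies pi = pi * P, i.e.:
  pi_0 = 2/9*pi_0 + 4/9*pi_1 + 1/3*pi_2
  pi_1 = 4/9*pi_0 + 1/9*pi_1 + 4/9*pi_2
  pi_2 = 1/3*pi_0 + 4/9*pi_1 + 2/9*pi_2
with normalization: pi_0 + pi_1 + pi_2 = 1.

Using the first 2 balance equations plus normalization, the linear system A*pi = b is:
  [-7/9, 4/9, 1/3] . pi = 0
  [4/9, -8/9, 4/9] . pi = 0
  [1, 1, 1] . pi = 1

Solving yields:
  pi_0 = 1/3
  pi_1 = 1/3
  pi_2 = 1/3

Verification (pi * P):
  1/3*2/9 + 1/3*4/9 + 1/3*1/3 = 1/3 = pi_0  (ok)
  1/3*4/9 + 1/3*1/9 + 1/3*4/9 = 1/3 = pi_1  (ok)
  1/3*1/3 + 1/3*4/9 + 1/3*2/9 = 1/3 = pi_2  (ok)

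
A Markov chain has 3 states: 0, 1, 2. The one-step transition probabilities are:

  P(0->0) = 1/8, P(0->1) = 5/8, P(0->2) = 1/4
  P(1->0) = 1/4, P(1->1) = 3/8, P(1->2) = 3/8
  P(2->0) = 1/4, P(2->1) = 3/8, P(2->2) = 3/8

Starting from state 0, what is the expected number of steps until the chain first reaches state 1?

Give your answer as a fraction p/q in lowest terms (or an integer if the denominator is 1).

Answer: 56/31

Derivation:
Let h_i = expected steps to first reach 1 from state i.
Boundary: h_1 = 0.
First-step equations for the other states:
  h_0 = 1 + 1/8*h_0 + 5/8*h_1 + 1/4*h_2
  h_2 = 1 + 1/4*h_0 + 3/8*h_1 + 3/8*h_2

Substituting h_1 = 0 and rearranging gives the linear system (I - Q) h = 1:
  [7/8, -1/4] . (h_0, h_2) = 1
  [-1/4, 5/8] . (h_0, h_2) = 1

Solving yields:
  h_0 = 56/31
  h_2 = 72/31

Starting state is 0, so the expected hitting time is h_0 = 56/31.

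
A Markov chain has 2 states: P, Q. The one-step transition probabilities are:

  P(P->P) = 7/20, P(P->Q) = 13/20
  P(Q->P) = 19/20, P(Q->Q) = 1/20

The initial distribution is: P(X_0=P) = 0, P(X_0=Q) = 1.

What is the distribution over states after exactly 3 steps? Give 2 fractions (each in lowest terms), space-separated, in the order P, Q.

Propagating the distribution step by step (d_{t+1} = d_t * P):
d_0 = (P=0, Q=1)
  d_1[P] = 0*7/20 + 1*19/20 = 19/20
  d_1[Q] = 0*13/20 + 1*1/20 = 1/20
d_1 = (P=19/20, Q=1/20)
  d_2[P] = 19/20*7/20 + 1/20*19/20 = 19/50
  d_2[Q] = 19/20*13/20 + 1/20*1/20 = 31/50
d_2 = (P=19/50, Q=31/50)
  d_3[P] = 19/50*7/20 + 31/50*19/20 = 361/500
  d_3[Q] = 19/50*13/20 + 31/50*1/20 = 139/500
d_3 = (P=361/500, Q=139/500)

Answer: 361/500 139/500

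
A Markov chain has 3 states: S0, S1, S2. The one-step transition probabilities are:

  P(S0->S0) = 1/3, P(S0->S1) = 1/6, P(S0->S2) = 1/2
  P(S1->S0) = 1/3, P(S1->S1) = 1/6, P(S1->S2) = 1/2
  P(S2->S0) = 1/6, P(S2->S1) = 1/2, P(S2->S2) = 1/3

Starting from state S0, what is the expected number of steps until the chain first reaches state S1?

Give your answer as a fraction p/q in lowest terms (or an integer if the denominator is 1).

Let h_i = expected steps to first reach S1 from state i.
Boundary: h_S1 = 0.
First-step equations for the other states:
  h_S0 = 1 + 1/3*h_S0 + 1/6*h_S1 + 1/2*h_S2
  h_S2 = 1 + 1/6*h_S0 + 1/2*h_S1 + 1/3*h_S2

Substituting h_S1 = 0 and rearranging gives the linear system (I - Q) h = 1:
  [2/3, -1/2] . (h_S0, h_S2) = 1
  [-1/6, 2/3] . (h_S0, h_S2) = 1

Solving yields:
  h_S0 = 42/13
  h_S2 = 30/13

Starting state is S0, so the expected hitting time is h_S0 = 42/13.

Answer: 42/13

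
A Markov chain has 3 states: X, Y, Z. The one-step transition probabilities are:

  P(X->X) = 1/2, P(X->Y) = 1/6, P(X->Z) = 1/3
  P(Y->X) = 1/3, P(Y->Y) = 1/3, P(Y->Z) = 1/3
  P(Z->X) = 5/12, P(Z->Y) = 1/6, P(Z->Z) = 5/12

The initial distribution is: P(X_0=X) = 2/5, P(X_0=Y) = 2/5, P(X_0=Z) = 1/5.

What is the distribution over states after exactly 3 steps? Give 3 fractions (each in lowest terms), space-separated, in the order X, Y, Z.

Propagating the distribution step by step (d_{t+1} = d_t * P):
d_0 = (X=2/5, Y=2/5, Z=1/5)
  d_1[X] = 2/5*1/2 + 2/5*1/3 + 1/5*5/12 = 5/12
  d_1[Y] = 2/5*1/6 + 2/5*1/3 + 1/5*1/6 = 7/30
  d_1[Z] = 2/5*1/3 + 2/5*1/3 + 1/5*5/12 = 7/20
d_1 = (X=5/12, Y=7/30, Z=7/20)
  d_2[X] = 5/12*1/2 + 7/30*1/3 + 7/20*5/12 = 311/720
  d_2[Y] = 5/12*1/6 + 7/30*1/3 + 7/20*1/6 = 37/180
  d_2[Z] = 5/12*1/3 + 7/30*1/3 + 7/20*5/12 = 29/80
d_2 = (X=311/720, Y=37/180, Z=29/80)
  d_3[X] = 311/720*1/2 + 37/180*1/3 + 29/80*5/12 = 3763/8640
  d_3[Y] = 311/720*1/6 + 37/180*1/3 + 29/80*1/6 = 217/1080
  d_3[Z] = 311/720*1/3 + 37/180*1/3 + 29/80*5/12 = 349/960
d_3 = (X=3763/8640, Y=217/1080, Z=349/960)

Answer: 3763/8640 217/1080 349/960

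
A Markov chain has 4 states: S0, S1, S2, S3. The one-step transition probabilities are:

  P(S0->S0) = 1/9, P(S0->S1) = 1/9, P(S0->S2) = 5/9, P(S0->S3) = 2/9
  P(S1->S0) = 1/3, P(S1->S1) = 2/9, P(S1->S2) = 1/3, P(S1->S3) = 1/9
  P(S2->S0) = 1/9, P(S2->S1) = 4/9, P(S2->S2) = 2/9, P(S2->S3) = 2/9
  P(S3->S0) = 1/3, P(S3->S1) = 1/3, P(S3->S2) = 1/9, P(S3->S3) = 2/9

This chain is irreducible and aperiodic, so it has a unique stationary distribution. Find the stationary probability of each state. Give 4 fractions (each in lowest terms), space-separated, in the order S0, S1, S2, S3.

Answer: 101/465 89/310 142/465 59/310

Derivation:
The stationary distribution satisfies pi = pi * P, i.e.:
  pi_S0 = 1/9*pi_S0 + 1/3*pi_S1 + 1/9*pi_S2 + 1/3*pi_S3
  pi_S1 = 1/9*pi_S0 + 2/9*pi_S1 + 4/9*pi_S2 + 1/3*pi_S3
  pi_S2 = 5/9*pi_S0 + 1/3*pi_S1 + 2/9*pi_S2 + 1/9*pi_S3
  pi_S3 = 2/9*pi_S0 + 1/9*pi_S1 + 2/9*pi_S2 + 2/9*pi_S3
with normalization: pi_S0 + pi_S1 + pi_S2 + pi_S3 = 1.

Using the first 3 balance equations plus normalization, the linear system A*pi = b is:
  [-8/9, 1/3, 1/9, 1/3] . pi = 0
  [1/9, -7/9, 4/9, 1/3] . pi = 0
  [5/9, 1/3, -7/9, 1/9] . pi = 0
  [1, 1, 1, 1] . pi = 1

Solving yields:
  pi_S0 = 101/465
  pi_S1 = 89/310
  pi_S2 = 142/465
  pi_S3 = 59/310

Verification (pi * P):
  101/465*1/9 + 89/310*1/3 + 142/465*1/9 + 59/310*1/3 = 101/465 = pi_S0  (ok)
  101/465*1/9 + 89/310*2/9 + 142/465*4/9 + 59/310*1/3 = 89/310 = pi_S1  (ok)
  101/465*5/9 + 89/310*1/3 + 142/465*2/9 + 59/310*1/9 = 142/465 = pi_S2  (ok)
  101/465*2/9 + 89/310*1/9 + 142/465*2/9 + 59/310*2/9 = 59/310 = pi_S3  (ok)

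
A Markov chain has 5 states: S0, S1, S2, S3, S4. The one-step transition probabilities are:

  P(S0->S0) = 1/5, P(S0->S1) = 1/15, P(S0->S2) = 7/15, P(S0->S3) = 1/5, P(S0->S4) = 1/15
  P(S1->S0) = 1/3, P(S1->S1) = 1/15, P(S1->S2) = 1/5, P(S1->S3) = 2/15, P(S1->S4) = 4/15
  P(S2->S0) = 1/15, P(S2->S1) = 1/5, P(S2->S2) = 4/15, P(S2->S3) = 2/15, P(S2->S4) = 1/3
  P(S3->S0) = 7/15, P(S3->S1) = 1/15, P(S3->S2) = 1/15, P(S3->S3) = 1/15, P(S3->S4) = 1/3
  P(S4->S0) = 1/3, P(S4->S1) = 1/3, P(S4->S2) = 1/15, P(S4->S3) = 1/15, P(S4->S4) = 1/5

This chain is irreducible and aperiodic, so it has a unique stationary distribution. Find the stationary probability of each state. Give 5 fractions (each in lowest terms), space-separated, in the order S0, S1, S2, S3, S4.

Answer: 8297/32742 1727/10914 15481/65484 2767/21828 7373/32742

Derivation:
The stationary distribution satisfies pi = pi * P, i.e.:
  pi_S0 = 1/5*pi_S0 + 1/3*pi_S1 + 1/15*pi_S2 + 7/15*pi_S3 + 1/3*pi_S4
  pi_S1 = 1/15*pi_S0 + 1/15*pi_S1 + 1/5*pi_S2 + 1/15*pi_S3 + 1/3*pi_S4
  pi_S2 = 7/15*pi_S0 + 1/5*pi_S1 + 4/15*pi_S2 + 1/15*pi_S3 + 1/15*pi_S4
  pi_S3 = 1/5*pi_S0 + 2/15*pi_S1 + 2/15*pi_S2 + 1/15*pi_S3 + 1/15*pi_S4
  pi_S4 = 1/15*pi_S0 + 4/15*pi_S1 + 1/3*pi_S2 + 1/3*pi_S3 + 1/5*pi_S4
with normalization: pi_S0 + pi_S1 + pi_S2 + pi_S3 + pi_S4 = 1.

Using the first 4 balance equations plus normalization, the linear system A*pi = b is:
  [-4/5, 1/3, 1/15, 7/15, 1/3] . pi = 0
  [1/15, -14/15, 1/5, 1/15, 1/3] . pi = 0
  [7/15, 1/5, -11/15, 1/15, 1/15] . pi = 0
  [1/5, 2/15, 2/15, -14/15, 1/15] . pi = 0
  [1, 1, 1, 1, 1] . pi = 1

Solving yields:
  pi_S0 = 8297/32742
  pi_S1 = 1727/10914
  pi_S2 = 15481/65484
  pi_S3 = 2767/21828
  pi_S4 = 7373/32742

Verification (pi * P):
  8297/32742*1/5 + 1727/10914*1/3 + 15481/65484*1/15 + 2767/21828*7/15 + 7373/32742*1/3 = 8297/32742 = pi_S0  (ok)
  8297/32742*1/15 + 1727/10914*1/15 + 15481/65484*1/5 + 2767/21828*1/15 + 7373/32742*1/3 = 1727/10914 = pi_S1  (ok)
  8297/32742*7/15 + 1727/10914*1/5 + 15481/65484*4/15 + 2767/21828*1/15 + 7373/32742*1/15 = 15481/65484 = pi_S2  (ok)
  8297/32742*1/5 + 1727/10914*2/15 + 15481/65484*2/15 + 2767/21828*1/15 + 7373/32742*1/15 = 2767/21828 = pi_S3  (ok)
  8297/32742*1/15 + 1727/10914*4/15 + 15481/65484*1/3 + 2767/21828*1/3 + 7373/32742*1/5 = 7373/32742 = pi_S4  (ok)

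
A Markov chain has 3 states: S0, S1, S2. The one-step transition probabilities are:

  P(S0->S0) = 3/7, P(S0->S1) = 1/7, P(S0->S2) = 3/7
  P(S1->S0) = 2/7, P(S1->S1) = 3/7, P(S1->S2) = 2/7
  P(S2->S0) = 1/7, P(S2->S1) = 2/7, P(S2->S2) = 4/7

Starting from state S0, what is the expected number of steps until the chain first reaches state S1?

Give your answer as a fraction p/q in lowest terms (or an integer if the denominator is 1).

Let h_i = expected steps to first reach S1 from state i.
Boundary: h_S1 = 0.
First-step equations for the other states:
  h_S0 = 1 + 3/7*h_S0 + 1/7*h_S1 + 3/7*h_S2
  h_S2 = 1 + 1/7*h_S0 + 2/7*h_S1 + 4/7*h_S2

Substituting h_S1 = 0 and rearranging gives the linear system (I - Q) h = 1:
  [4/7, -3/7] . (h_S0, h_S2) = 1
  [-1/7, 3/7] . (h_S0, h_S2) = 1

Solving yields:
  h_S0 = 14/3
  h_S2 = 35/9

Starting state is S0, so the expected hitting time is h_S0 = 14/3.

Answer: 14/3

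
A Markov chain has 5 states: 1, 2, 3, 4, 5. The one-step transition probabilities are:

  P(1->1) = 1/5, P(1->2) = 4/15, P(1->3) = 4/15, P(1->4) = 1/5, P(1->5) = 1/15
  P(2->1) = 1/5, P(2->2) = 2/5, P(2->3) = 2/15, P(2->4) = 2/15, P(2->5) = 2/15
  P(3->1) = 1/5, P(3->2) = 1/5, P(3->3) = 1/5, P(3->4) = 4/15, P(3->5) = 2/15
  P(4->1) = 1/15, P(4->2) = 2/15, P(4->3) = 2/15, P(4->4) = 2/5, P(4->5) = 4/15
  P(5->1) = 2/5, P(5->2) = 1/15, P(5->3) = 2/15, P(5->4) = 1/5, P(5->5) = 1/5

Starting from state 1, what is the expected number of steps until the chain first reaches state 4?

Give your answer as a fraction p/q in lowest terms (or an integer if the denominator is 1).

Let h_i = expected steps to first reach 4 from state i.
Boundary: h_4 = 0.
First-step equations for the other states:
  h_1 = 1 + 1/5*h_1 + 4/15*h_2 + 4/15*h_3 + 1/5*h_4 + 1/15*h_5
  h_2 = 1 + 1/5*h_1 + 2/5*h_2 + 2/15*h_3 + 2/15*h_4 + 2/15*h_5
  h_3 = 1 + 1/5*h_1 + 1/5*h_2 + 1/5*h_3 + 4/15*h_4 + 2/15*h_5
  h_5 = 1 + 2/5*h_1 + 1/15*h_2 + 2/15*h_3 + 1/5*h_4 + 1/5*h_5

Substituting h_4 = 0 and rearranging gives the linear system (I - Q) h = 1:
  [4/5, -4/15, -4/15, -1/15] . (h_1, h_2, h_3, h_5) = 1
  [-1/5, 3/5, -2/15, -2/15] . (h_1, h_2, h_3, h_5) = 1
  [-1/5, -1/5, 4/5, -2/15] . (h_1, h_2, h_3, h_5) = 1
  [-2/5, -1/15, -2/15, 4/5] . (h_1, h_2, h_3, h_5) = 1

Solving yields:
  h_1 = 6860/1343
  h_2 = 7455/1343
  h_3 = 6390/1343
  h_5 = 6795/1343

Starting state is 1, so the expected hitting time is h_1 = 6860/1343.

Answer: 6860/1343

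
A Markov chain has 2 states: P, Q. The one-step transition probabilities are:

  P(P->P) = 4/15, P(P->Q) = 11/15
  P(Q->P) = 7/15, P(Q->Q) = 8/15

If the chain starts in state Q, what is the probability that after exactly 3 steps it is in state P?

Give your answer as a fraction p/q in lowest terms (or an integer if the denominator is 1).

Computing P^3 by repeated multiplication:
P^1 =
  P: [4/15, 11/15]
  Q: [7/15, 8/15]
P^2 =
  P: [31/75, 44/75]
  Q: [28/75, 47/75]
P^3 =
  P: [48/125, 77/125]
  Q: [49/125, 76/125]

(P^3)[Q -> P] = 49/125

Answer: 49/125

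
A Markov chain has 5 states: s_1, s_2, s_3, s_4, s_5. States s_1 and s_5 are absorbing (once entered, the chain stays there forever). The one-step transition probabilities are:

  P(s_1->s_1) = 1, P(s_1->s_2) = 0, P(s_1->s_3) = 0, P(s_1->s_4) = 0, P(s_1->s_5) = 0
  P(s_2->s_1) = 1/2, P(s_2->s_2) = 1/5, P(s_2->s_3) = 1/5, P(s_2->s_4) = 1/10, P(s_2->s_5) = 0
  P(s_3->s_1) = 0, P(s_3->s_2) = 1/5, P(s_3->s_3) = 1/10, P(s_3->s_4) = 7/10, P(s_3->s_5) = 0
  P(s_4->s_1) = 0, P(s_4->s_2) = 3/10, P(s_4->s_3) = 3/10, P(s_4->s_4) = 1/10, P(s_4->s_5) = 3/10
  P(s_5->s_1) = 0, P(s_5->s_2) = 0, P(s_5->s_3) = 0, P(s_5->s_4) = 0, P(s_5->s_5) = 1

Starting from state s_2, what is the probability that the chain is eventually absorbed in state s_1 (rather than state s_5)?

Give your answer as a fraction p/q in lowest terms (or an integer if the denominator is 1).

Let a_i = P(absorbed in s_1 | start in state i).
Boundary conditions: a_s_1 = 1, a_s_5 = 0.
For each transient state i, a_i = sum_j P(i->j) * a_j:
  a_s_2 = 1/2*a_s_1 + 1/5*a_s_2 + 1/5*a_s_3 + 1/10*a_s_4 + 0*a_s_5
  a_s_3 = 0*a_s_1 + 1/5*a_s_2 + 1/10*a_s_3 + 7/10*a_s_4 + 0*a_s_5
  a_s_4 = 0*a_s_1 + 3/10*a_s_2 + 3/10*a_s_3 + 1/10*a_s_4 + 3/10*a_s_5

Substituting a_s_1 = 1 and a_s_5 = 0, rearrange to (I - Q) a = r where r[i] = P(i -> s_1):
  [4/5, -1/5, -1/10] . (a_s_2, a_s_3, a_s_4) = 1/2
  [-1/5, 9/10, -7/10] . (a_s_2, a_s_3, a_s_4) = 0
  [-3/10, -3/10, 9/10] . (a_s_2, a_s_3, a_s_4) = 0

Solving yields:
  a_s_2 = 100/123
  a_s_3 = 65/123
  a_s_4 = 55/123

Starting state is s_2, so the absorption probability is a_s_2 = 100/123.

Answer: 100/123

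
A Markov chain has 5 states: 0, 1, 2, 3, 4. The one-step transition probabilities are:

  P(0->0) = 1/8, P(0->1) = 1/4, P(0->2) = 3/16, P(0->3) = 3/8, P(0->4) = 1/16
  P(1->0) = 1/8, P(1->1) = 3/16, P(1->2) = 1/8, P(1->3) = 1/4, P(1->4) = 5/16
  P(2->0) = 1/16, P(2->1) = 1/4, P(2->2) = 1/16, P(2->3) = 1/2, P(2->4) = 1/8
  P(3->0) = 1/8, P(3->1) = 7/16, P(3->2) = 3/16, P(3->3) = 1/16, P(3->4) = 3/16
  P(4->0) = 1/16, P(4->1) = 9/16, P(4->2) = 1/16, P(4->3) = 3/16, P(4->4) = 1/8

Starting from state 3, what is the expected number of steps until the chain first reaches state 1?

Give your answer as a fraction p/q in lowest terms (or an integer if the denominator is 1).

Let h_i = expected steps to first reach 1 from state i.
Boundary: h_1 = 0.
First-step equations for the other states:
  h_0 = 1 + 1/8*h_0 + 1/4*h_1 + 3/16*h_2 + 3/8*h_3 + 1/16*h_4
  h_2 = 1 + 1/16*h_0 + 1/4*h_1 + 1/16*h_2 + 1/2*h_3 + 1/8*h_4
  h_3 = 1 + 1/8*h_0 + 7/16*h_1 + 3/16*h_2 + 1/16*h_3 + 3/16*h_4
  h_4 = 1 + 1/16*h_0 + 9/16*h_1 + 1/16*h_2 + 3/16*h_3 + 1/8*h_4

Substituting h_1 = 0 and rearranging gives the linear system (I - Q) h = 1:
  [7/8, -3/16, -3/8, -1/16] . (h_0, h_2, h_3, h_4) = 1
  [-1/16, 15/16, -1/2, -1/8] . (h_0, h_2, h_3, h_4) = 1
  [-1/8, -3/16, 15/16, -3/16] . (h_0, h_2, h_3, h_4) = 1
  [-1/16, -1/16, -3/16, 7/8] . (h_0, h_2, h_3, h_4) = 1

Solving yields:
  h_0 = 46624/15811
  h_2 = 44976/15811
  h_3 = 38656/15811
  h_4 = 32896/15811

Starting state is 3, so the expected hitting time is h_3 = 38656/15811.

Answer: 38656/15811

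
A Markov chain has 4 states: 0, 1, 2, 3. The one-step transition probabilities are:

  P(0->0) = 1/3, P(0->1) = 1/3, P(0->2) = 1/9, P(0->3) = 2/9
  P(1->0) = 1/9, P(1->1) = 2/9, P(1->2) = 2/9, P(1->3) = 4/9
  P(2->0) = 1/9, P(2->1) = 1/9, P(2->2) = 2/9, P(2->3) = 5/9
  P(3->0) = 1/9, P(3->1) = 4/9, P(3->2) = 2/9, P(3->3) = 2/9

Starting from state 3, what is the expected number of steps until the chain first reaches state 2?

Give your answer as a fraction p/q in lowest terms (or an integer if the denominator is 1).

Answer: 63/13

Derivation:
Let h_i = expected steps to first reach 2 from state i.
Boundary: h_2 = 0.
First-step equations for the other states:
  h_0 = 1 + 1/3*h_0 + 1/3*h_1 + 1/9*h_2 + 2/9*h_3
  h_1 = 1 + 1/9*h_0 + 2/9*h_1 + 2/9*h_2 + 4/9*h_3
  h_3 = 1 + 1/9*h_0 + 4/9*h_1 + 2/9*h_2 + 2/9*h_3

Substituting h_2 = 0 and rearranging gives the linear system (I - Q) h = 1:
  [2/3, -1/3, -2/9] . (h_0, h_1, h_3) = 1
  [-1/9, 7/9, -4/9] . (h_0, h_1, h_3) = 1
  [-1/9, -4/9, 7/9] . (h_0, h_1, h_3) = 1

Solving yields:
  h_0 = 72/13
  h_1 = 63/13
  h_3 = 63/13

Starting state is 3, so the expected hitting time is h_3 = 63/13.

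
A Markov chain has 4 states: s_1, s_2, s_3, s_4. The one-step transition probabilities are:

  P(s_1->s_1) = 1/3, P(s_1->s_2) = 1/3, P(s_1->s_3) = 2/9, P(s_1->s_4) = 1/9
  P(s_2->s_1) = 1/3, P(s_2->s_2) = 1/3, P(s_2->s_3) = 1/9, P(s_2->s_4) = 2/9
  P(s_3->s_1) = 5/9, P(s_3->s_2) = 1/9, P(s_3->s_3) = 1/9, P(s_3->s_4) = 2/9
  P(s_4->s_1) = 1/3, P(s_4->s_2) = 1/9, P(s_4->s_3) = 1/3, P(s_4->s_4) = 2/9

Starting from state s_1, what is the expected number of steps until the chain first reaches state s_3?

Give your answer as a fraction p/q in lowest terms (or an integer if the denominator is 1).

Answer: 111/23

Derivation:
Let h_i = expected steps to first reach s_3 from state i.
Boundary: h_s_3 = 0.
First-step equations for the other states:
  h_s_1 = 1 + 1/3*h_s_1 + 1/3*h_s_2 + 2/9*h_s_3 + 1/9*h_s_4
  h_s_2 = 1 + 1/3*h_s_1 + 1/3*h_s_2 + 1/9*h_s_3 + 2/9*h_s_4
  h_s_4 = 1 + 1/3*h_s_1 + 1/9*h_s_2 + 1/3*h_s_3 + 2/9*h_s_4

Substituting h_s_3 = 0 and rearranging gives the linear system (I - Q) h = 1:
  [2/3, -1/3, -1/9] . (h_s_1, h_s_2, h_s_4) = 1
  [-1/3, 2/3, -2/9] . (h_s_1, h_s_2, h_s_4) = 1
  [-1/3, -1/9, 7/9] . (h_s_1, h_s_2, h_s_4) = 1

Solving yields:
  h_s_1 = 111/23
  h_s_2 = 243/46
  h_s_4 = 189/46

Starting state is s_1, so the expected hitting time is h_s_1 = 111/23.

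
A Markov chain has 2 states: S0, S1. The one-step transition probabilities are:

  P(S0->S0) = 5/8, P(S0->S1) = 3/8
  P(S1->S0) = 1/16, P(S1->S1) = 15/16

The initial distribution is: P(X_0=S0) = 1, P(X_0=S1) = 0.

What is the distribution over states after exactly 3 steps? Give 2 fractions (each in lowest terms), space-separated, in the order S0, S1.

Propagating the distribution step by step (d_{t+1} = d_t * P):
d_0 = (S0=1, S1=0)
  d_1[S0] = 1*5/8 + 0*1/16 = 5/8
  d_1[S1] = 1*3/8 + 0*15/16 = 3/8
d_1 = (S0=5/8, S1=3/8)
  d_2[S0] = 5/8*5/8 + 3/8*1/16 = 53/128
  d_2[S1] = 5/8*3/8 + 3/8*15/16 = 75/128
d_2 = (S0=53/128, S1=75/128)
  d_3[S0] = 53/128*5/8 + 75/128*1/16 = 605/2048
  d_3[S1] = 53/128*3/8 + 75/128*15/16 = 1443/2048
d_3 = (S0=605/2048, S1=1443/2048)

Answer: 605/2048 1443/2048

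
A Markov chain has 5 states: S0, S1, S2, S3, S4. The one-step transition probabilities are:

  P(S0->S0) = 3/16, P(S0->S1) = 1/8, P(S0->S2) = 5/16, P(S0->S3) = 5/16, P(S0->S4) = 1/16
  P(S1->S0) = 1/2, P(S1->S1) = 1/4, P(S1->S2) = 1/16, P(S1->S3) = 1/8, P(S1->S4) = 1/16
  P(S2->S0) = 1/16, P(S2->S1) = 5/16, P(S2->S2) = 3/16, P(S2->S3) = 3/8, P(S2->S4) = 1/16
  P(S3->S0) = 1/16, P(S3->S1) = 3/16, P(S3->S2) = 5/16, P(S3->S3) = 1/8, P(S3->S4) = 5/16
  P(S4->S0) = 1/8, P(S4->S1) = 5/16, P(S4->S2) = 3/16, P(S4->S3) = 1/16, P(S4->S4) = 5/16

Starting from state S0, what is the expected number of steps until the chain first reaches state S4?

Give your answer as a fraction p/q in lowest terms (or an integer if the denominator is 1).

Let h_i = expected steps to first reach S4 from state i.
Boundary: h_S4 = 0.
First-step equations for the other states:
  h_S0 = 1 + 3/16*h_S0 + 1/8*h_S1 + 5/16*h_S2 + 5/16*h_S3 + 1/16*h_S4
  h_S1 = 1 + 1/2*h_S0 + 1/4*h_S1 + 1/16*h_S2 + 1/8*h_S3 + 1/16*h_S4
  h_S2 = 1 + 1/16*h_S0 + 5/16*h_S1 + 3/16*h_S2 + 3/8*h_S3 + 1/16*h_S4
  h_S3 = 1 + 1/16*h_S0 + 3/16*h_S1 + 5/16*h_S2 + 1/8*h_S3 + 5/16*h_S4

Substituting h_S4 = 0 and rearranging gives the linear system (I - Q) h = 1:
  [13/16, -1/8, -5/16, -5/16] . (h_S0, h_S1, h_S2, h_S3) = 1
  [-1/2, 3/4, -1/16, -1/8] . (h_S0, h_S1, h_S2, h_S3) = 1
  [-1/16, -5/16, 13/16, -3/8] . (h_S0, h_S1, h_S2, h_S3) = 1
  [-1/16, -3/16, -5/16, 7/8] . (h_S0, h_S1, h_S2, h_S3) = 1

Solving yields:
  h_S0 = 40592/4995
  h_S1 = 42448/4995
  h_S2 = 40432/4995
  h_S3 = 32144/4995

Starting state is S0, so the expected hitting time is h_S0 = 40592/4995.

Answer: 40592/4995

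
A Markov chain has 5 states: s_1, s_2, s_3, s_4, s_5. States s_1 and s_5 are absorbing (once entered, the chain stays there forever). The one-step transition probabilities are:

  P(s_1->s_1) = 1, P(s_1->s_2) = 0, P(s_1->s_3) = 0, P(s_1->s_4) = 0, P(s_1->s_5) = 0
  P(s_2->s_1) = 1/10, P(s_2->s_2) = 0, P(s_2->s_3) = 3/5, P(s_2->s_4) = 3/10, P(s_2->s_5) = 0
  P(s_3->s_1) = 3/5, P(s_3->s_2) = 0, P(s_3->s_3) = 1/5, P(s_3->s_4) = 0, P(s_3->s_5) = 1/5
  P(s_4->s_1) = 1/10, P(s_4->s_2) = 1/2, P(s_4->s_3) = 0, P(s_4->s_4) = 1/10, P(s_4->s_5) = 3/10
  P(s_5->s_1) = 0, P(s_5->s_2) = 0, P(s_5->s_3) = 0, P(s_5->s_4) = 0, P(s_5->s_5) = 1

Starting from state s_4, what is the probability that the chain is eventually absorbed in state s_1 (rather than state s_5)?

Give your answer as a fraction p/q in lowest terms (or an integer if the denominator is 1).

Answer: 1/2

Derivation:
Let a_i = P(absorbed in s_1 | start in state i).
Boundary conditions: a_s_1 = 1, a_s_5 = 0.
For each transient state i, a_i = sum_j P(i->j) * a_j:
  a_s_2 = 1/10*a_s_1 + 0*a_s_2 + 3/5*a_s_3 + 3/10*a_s_4 + 0*a_s_5
  a_s_3 = 3/5*a_s_1 + 0*a_s_2 + 1/5*a_s_3 + 0*a_s_4 + 1/5*a_s_5
  a_s_4 = 1/10*a_s_1 + 1/2*a_s_2 + 0*a_s_3 + 1/10*a_s_4 + 3/10*a_s_5

Substituting a_s_1 = 1 and a_s_5 = 0, rearrange to (I - Q) a = r where r[i] = P(i -> s_1):
  [1, -3/5, -3/10] . (a_s_2, a_s_3, a_s_4) = 1/10
  [0, 4/5, 0] . (a_s_2, a_s_3, a_s_4) = 3/5
  [-1/2, 0, 9/10] . (a_s_2, a_s_3, a_s_4) = 1/10

Solving yields:
  a_s_2 = 7/10
  a_s_3 = 3/4
  a_s_4 = 1/2

Starting state is s_4, so the absorption probability is a_s_4 = 1/2.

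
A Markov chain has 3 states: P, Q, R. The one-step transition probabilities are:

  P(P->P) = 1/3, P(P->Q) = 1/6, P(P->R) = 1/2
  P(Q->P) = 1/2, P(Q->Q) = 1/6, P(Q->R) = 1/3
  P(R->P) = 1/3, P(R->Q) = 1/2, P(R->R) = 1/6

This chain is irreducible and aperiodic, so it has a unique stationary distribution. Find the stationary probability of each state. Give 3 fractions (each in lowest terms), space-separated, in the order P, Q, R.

The stationary distribution satisfies pi = pi * P, i.e.:
  pi_P = 1/3*pi_P + 1/2*pi_Q + 1/3*pi_R
  pi_Q = 1/6*pi_P + 1/6*pi_Q + 1/2*pi_R
  pi_R = 1/2*pi_P + 1/3*pi_Q + 1/6*pi_R
with normalization: pi_P + pi_Q + pi_R = 1.

Using the first 2 balance equations plus normalization, the linear system A*pi = b is:
  [-2/3, 1/2, 1/3] . pi = 0
  [1/6, -5/6, 1/2] . pi = 0
  [1, 1, 1] . pi = 1

Solving yields:
  pi_P = 19/50
  pi_Q = 7/25
  pi_R = 17/50

Verification (pi * P):
  19/50*1/3 + 7/25*1/2 + 17/50*1/3 = 19/50 = pi_P  (ok)
  19/50*1/6 + 7/25*1/6 + 17/50*1/2 = 7/25 = pi_Q  (ok)
  19/50*1/2 + 7/25*1/3 + 17/50*1/6 = 17/50 = pi_R  (ok)

Answer: 19/50 7/25 17/50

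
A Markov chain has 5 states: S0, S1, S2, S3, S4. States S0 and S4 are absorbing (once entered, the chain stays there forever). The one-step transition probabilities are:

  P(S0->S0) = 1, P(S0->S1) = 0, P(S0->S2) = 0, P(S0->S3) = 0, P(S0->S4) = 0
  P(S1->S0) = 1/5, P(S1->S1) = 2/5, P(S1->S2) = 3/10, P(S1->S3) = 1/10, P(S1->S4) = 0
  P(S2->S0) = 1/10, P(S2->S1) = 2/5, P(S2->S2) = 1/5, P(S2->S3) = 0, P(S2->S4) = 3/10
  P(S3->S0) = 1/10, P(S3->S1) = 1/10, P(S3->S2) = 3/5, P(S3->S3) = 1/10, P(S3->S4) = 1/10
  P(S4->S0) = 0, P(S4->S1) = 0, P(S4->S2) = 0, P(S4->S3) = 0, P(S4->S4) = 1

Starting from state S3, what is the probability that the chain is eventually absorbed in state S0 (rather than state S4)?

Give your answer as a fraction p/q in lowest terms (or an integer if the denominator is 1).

Answer: 139/292

Derivation:
Let a_i = P(absorbed in S0 | start in state i).
Boundary conditions: a_S0 = 1, a_S4 = 0.
For each transient state i, a_i = sum_j P(i->j) * a_j:
  a_S1 = 1/5*a_S0 + 2/5*a_S1 + 3/10*a_S2 + 1/10*a_S3 + 0*a_S4
  a_S2 = 1/10*a_S0 + 2/5*a_S1 + 1/5*a_S2 + 0*a_S3 + 3/10*a_S4
  a_S3 = 1/10*a_S0 + 1/10*a_S1 + 3/5*a_S2 + 1/10*a_S3 + 1/10*a_S4

Substituting a_S0 = 1 and a_S4 = 0, rearrange to (I - Q) a = r where r[i] = P(i -> S0):
  [3/5, -3/10, -1/10] . (a_S1, a_S2, a_S3) = 1/5
  [-2/5, 4/5, 0] . (a_S1, a_S2, a_S3) = 1/10
  [-1/10, -3/5, 9/10] . (a_S1, a_S2, a_S3) = 1/10

Solving yields:
  a_S1 = 185/292
  a_S2 = 129/292
  a_S3 = 139/292

Starting state is S3, so the absorption probability is a_S3 = 139/292.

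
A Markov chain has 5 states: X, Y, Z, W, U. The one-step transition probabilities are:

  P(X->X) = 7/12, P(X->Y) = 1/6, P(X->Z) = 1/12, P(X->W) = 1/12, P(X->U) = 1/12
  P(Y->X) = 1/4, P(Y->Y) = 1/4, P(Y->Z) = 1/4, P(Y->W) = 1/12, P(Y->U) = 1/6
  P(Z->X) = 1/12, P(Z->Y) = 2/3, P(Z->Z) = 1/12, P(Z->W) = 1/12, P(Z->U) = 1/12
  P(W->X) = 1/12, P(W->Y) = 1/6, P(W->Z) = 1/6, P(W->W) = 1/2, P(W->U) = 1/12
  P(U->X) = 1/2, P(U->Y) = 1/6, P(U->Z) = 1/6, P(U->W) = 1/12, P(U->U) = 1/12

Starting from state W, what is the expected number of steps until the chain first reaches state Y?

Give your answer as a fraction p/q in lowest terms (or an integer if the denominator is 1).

Let h_i = expected steps to first reach Y from state i.
Boundary: h_Y = 0.
First-step equations for the other states:
  h_X = 1 + 7/12*h_X + 1/6*h_Y + 1/12*h_Z + 1/12*h_W + 1/12*h_U
  h_Z = 1 + 1/12*h_X + 2/3*h_Y + 1/12*h_Z + 1/12*h_W + 1/12*h_U
  h_W = 1 + 1/12*h_X + 1/6*h_Y + 1/6*h_Z + 1/2*h_W + 1/12*h_U
  h_U = 1 + 1/2*h_X + 1/6*h_Y + 1/6*h_Z + 1/12*h_W + 1/12*h_U

Substituting h_Y = 0 and rearranging gives the linear system (I - Q) h = 1:
  [5/12, -1/12, -1/12, -1/12] . (h_X, h_Z, h_W, h_U) = 1
  [-1/12, 11/12, -1/12, -1/12] . (h_X, h_Z, h_W, h_U) = 1
  [-1/12, -1/6, 1/2, -1/12] . (h_X, h_Z, h_W, h_U) = 1
  [-1/2, -1/6, -1/12, 11/12] . (h_X, h_Z, h_W, h_U) = 1

Solving yields:
  h_X = 2016/439
  h_Z = 1008/439
  h_W = 1872/439
  h_U = 1932/439

Starting state is W, so the expected hitting time is h_W = 1872/439.

Answer: 1872/439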